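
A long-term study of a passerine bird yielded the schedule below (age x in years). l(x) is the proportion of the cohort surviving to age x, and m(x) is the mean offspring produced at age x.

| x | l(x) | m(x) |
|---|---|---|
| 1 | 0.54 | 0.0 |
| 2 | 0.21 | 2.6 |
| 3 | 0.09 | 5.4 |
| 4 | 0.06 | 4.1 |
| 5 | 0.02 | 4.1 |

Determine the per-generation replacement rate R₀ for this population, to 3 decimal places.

R₀ = Σ l(x) m(x):
  age 1: 0.54 × 0.0 = 0.0000
  age 2: 0.21 × 2.6 = 0.5460
  age 3: 0.09 × 5.4 = 0.4860
  age 4: 0.06 × 4.1 = 0.2460
  age 5: 0.02 × 4.1 = 0.0820
R₀ = 0.0000 + 0.5460 + 0.4860 + 0.2460 + 0.0820 = 1.3600

1.360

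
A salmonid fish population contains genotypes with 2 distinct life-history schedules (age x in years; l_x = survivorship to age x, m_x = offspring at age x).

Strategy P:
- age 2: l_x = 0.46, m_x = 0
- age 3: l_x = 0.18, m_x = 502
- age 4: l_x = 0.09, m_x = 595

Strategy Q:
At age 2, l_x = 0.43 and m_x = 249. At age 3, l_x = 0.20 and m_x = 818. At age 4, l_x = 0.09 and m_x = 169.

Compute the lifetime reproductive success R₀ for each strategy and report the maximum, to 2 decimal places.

Strategy P: R₀ = 0.46×0 + 0.18×502 + 0.09×595 = 143.9100
Strategy Q: R₀ = 0.43×249 + 0.20×818 + 0.09×169 = 285.8800
Highest R₀: strategy Q with 285.8800.

285.88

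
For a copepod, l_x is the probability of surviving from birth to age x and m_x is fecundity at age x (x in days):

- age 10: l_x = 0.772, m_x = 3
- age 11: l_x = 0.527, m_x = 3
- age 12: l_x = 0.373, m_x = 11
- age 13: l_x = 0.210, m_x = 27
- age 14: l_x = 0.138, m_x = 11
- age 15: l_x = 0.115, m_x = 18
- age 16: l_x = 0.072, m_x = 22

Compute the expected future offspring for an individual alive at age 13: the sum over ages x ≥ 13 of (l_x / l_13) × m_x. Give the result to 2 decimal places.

l_13 = 0.210. Conditional survival from age 13 to x is l_x / l_13.
  x=13: (0.210/0.210) × 27 = 27.0000
  x=14: (0.138/0.210) × 11 = 7.2286
  x=15: (0.115/0.210) × 18 = 9.8571
  x=16: (0.072/0.210) × 22 = 7.5429
Sum = 27.0000 + 7.2286 + 9.8571 + 7.5429 = 51.6286

51.63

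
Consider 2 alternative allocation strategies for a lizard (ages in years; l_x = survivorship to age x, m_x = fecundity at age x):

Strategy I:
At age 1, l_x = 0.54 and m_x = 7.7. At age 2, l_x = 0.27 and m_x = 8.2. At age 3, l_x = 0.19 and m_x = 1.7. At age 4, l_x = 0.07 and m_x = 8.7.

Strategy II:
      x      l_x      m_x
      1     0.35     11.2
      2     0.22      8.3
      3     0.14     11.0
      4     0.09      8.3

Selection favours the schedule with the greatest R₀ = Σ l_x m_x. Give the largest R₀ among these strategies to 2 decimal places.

Strategy I: R₀ = 0.54×7.7 + 0.27×8.2 + 0.19×1.7 + 0.07×8.7 = 7.3040
Strategy II: R₀ = 0.35×11.2 + 0.22×8.3 + 0.14×11.0 + 0.09×8.3 = 8.0330
Highest R₀: strategy II with 8.0330.

8.03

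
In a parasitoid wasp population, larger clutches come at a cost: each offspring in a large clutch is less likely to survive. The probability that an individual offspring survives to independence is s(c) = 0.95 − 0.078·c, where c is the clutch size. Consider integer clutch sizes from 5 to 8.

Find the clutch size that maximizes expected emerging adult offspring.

6

Expected emerging adult offspring = c × s(c):
  c=5: 5 × 0.560 = 2.800
  c=6: 6 × 0.482 = 2.892
  c=7: 7 × 0.404 = 2.828
  c=8: 8 × 0.326 = 2.608
Maximum at c = 6 (2.892 emerging adult offspring).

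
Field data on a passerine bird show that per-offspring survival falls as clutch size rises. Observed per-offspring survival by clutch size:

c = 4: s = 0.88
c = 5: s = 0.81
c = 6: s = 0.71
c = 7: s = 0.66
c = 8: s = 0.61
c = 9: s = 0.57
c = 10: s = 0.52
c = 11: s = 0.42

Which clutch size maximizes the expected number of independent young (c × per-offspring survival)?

10

Expected independent young = c × s(c):
  c=4: 4 × 0.88 = 3.520
  c=5: 5 × 0.81 = 4.050
  c=6: 6 × 0.71 = 4.260
  c=7: 7 × 0.66 = 4.620
  c=8: 8 × 0.61 = 4.880
  c=9: 9 × 0.57 = 5.130
  c=10: 10 × 0.52 = 5.200
  c=11: 11 × 0.42 = 4.620
Maximum at c = 10 (5.200 independent young).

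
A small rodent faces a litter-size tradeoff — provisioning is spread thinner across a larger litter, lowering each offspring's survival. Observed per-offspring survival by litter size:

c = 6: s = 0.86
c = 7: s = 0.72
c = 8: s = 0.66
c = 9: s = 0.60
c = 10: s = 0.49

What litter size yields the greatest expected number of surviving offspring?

9

Expected surviving offspring = c × s(c):
  c=6: 6 × 0.86 = 5.160
  c=7: 7 × 0.72 = 5.040
  c=8: 8 × 0.66 = 5.280
  c=9: 9 × 0.60 = 5.400
  c=10: 10 × 0.49 = 4.900
Maximum at c = 9 (5.400 surviving offspring).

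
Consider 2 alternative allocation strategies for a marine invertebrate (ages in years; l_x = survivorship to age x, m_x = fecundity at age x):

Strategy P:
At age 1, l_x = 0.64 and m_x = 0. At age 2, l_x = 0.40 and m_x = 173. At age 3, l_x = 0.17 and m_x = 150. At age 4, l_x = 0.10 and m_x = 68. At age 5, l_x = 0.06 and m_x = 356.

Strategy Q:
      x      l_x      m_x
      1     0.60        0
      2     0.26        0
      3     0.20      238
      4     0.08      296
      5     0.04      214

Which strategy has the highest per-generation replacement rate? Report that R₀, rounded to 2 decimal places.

122.86

Strategy P: R₀ = 0.64×0 + 0.40×173 + 0.17×150 + 0.10×68 + 0.06×356 = 122.8600
Strategy Q: R₀ = 0.60×0 + 0.26×0 + 0.20×238 + 0.08×296 + 0.04×214 = 79.8400
Highest R₀: strategy P with 122.8600.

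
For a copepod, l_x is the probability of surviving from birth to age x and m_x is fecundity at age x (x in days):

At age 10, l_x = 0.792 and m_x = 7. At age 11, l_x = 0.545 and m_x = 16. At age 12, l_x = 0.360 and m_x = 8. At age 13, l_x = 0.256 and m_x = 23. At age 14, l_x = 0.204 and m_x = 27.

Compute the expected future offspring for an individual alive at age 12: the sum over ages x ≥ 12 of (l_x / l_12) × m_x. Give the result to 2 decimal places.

39.66

l_12 = 0.360. Conditional survival from age 12 to x is l_x / l_12.
  x=12: (0.360/0.360) × 8 = 8.0000
  x=13: (0.256/0.360) × 23 = 16.3556
  x=14: (0.204/0.360) × 27 = 15.3000
Sum = 8.0000 + 16.3556 + 15.3000 = 39.6556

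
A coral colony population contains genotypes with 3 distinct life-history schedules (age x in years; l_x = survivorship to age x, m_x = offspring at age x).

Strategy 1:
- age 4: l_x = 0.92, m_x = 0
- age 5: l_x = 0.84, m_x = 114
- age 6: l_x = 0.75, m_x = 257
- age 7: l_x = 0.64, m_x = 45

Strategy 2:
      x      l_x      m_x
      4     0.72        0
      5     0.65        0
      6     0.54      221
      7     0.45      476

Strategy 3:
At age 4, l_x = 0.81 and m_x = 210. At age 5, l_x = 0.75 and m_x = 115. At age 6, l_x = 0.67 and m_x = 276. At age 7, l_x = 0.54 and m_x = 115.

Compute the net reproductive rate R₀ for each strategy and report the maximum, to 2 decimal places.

503.37

Strategy 1: R₀ = 0.92×0 + 0.84×114 + 0.75×257 + 0.64×45 = 317.3100
Strategy 2: R₀ = 0.72×0 + 0.65×0 + 0.54×221 + 0.45×476 = 333.5400
Strategy 3: R₀ = 0.81×210 + 0.75×115 + 0.67×276 + 0.54×115 = 503.3700
Highest R₀: strategy 3 with 503.3700.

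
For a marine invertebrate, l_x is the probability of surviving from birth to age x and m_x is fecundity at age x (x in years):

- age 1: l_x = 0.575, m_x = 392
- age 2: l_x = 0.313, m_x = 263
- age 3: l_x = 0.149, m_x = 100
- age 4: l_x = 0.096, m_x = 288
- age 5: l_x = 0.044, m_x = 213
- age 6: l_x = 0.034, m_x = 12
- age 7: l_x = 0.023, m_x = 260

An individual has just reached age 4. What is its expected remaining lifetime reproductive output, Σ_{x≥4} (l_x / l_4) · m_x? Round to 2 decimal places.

l_4 = 0.096. Conditional survival from age 4 to x is l_x / l_4.
  x=4: (0.096/0.096) × 288 = 288.0000
  x=5: (0.044/0.096) × 213 = 97.6250
  x=6: (0.034/0.096) × 12 = 4.2500
  x=7: (0.023/0.096) × 260 = 62.2917
Sum = 288.0000 + 97.6250 + 4.2500 + 62.2917 = 452.1667

452.17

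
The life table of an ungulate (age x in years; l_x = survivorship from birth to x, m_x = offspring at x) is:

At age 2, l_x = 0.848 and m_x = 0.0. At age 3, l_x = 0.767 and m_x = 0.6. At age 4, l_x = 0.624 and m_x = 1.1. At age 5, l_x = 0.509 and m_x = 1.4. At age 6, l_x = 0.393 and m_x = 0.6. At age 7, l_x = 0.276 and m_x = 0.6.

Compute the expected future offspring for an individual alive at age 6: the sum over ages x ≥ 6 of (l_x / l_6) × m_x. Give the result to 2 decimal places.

1.02

l_6 = 0.393. Conditional survival from age 6 to x is l_x / l_6.
  x=6: (0.393/0.393) × 0.6 = 0.6000
  x=7: (0.276/0.393) × 0.6 = 0.4214
Sum = 0.6000 + 0.4214 = 1.0214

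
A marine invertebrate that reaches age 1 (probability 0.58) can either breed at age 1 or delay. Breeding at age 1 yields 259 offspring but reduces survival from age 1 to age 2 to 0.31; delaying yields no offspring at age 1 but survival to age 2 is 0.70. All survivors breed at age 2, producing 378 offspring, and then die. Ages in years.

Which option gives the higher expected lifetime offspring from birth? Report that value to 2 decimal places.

218.18

breed at age 1: R₀ = 0.58 × (259 + 0.31 × 378) = 0.58 × 376.1800 = 218.1844
delay to age 2: R₀ = 0.58 × (0.70 × 378) = 0.58 × 264.6000 = 153.4680
Higher: breed at age 1 (218.1844).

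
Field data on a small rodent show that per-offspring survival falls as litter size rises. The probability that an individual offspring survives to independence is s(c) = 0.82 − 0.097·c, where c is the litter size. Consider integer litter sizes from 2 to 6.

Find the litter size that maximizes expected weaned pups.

4

Expected weaned pups = c × s(c):
  c=2: 2 × 0.626 = 1.252
  c=3: 3 × 0.529 = 1.587
  c=4: 4 × 0.432 = 1.728
  c=5: 5 × 0.335 = 1.675
  c=6: 6 × 0.238 = 1.428
Maximum at c = 4 (1.728 weaned pups).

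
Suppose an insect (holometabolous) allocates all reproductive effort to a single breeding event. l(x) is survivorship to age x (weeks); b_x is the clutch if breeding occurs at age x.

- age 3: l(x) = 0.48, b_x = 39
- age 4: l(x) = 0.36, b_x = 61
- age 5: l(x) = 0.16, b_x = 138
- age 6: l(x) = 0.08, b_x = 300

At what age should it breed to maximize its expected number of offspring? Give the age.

Expected offspring if breeding at age x = l(x) × b_x:
  age 3: 0.48 × 39 = 18.720
  age 4: 0.36 × 61 = 21.960
  age 5: 0.16 × 138 = 22.080
  age 6: 0.08 × 300 = 24.000
Maximum at age 6 (24.000).

6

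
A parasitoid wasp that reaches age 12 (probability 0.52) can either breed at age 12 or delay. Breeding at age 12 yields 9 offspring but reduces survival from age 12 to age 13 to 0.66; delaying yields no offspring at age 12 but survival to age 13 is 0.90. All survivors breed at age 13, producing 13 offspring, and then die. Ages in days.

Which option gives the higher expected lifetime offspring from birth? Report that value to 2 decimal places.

9.14

breed at age 12: R₀ = 0.52 × (9 + 0.66 × 13) = 0.52 × 17.5800 = 9.1416
delay to age 13: R₀ = 0.52 × (0.90 × 13) = 0.52 × 11.7000 = 6.0840
Higher: breed at age 12 (9.1416).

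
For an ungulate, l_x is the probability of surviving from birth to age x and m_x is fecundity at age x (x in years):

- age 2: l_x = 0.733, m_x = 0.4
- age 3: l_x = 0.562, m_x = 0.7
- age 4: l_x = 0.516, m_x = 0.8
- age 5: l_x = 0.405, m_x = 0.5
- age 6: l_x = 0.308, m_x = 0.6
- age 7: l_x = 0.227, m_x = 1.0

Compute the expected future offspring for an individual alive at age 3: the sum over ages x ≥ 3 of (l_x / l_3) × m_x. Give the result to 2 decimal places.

l_3 = 0.562. Conditional survival from age 3 to x is l_x / l_3.
  x=3: (0.562/0.562) × 0.7 = 0.7000
  x=4: (0.516/0.562) × 0.8 = 0.7345
  x=5: (0.405/0.562) × 0.5 = 0.3603
  x=6: (0.308/0.562) × 0.6 = 0.3288
  x=7: (0.227/0.562) × 1.0 = 0.4039
Sum = 0.7000 + 0.7345 + 0.3603 + 0.3288 + 0.4039 = 2.5276

2.53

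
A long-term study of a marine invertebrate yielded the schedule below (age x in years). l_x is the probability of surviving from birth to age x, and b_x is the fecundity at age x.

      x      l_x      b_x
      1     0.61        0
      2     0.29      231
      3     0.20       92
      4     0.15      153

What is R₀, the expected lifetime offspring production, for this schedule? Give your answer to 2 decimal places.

108.34

R₀ = Σ l_x b_x:
  age 1: 0.61 × 0 = 0.0000
  age 2: 0.29 × 231 = 66.9900
  age 3: 0.20 × 92 = 18.4000
  age 4: 0.15 × 153 = 22.9500
R₀ = 0.0000 + 66.9900 + 18.4000 + 22.9500 = 108.3400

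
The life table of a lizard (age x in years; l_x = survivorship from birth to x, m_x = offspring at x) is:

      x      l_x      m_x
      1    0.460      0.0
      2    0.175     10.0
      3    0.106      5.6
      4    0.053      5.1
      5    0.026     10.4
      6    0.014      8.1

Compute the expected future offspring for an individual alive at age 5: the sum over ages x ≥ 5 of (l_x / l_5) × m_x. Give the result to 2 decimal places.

l_5 = 0.026. Conditional survival from age 5 to x is l_x / l_5.
  x=5: (0.026/0.026) × 10.4 = 10.4000
  x=6: (0.014/0.026) × 8.1 = 4.3615
Sum = 10.4000 + 4.3615 = 14.7615

14.76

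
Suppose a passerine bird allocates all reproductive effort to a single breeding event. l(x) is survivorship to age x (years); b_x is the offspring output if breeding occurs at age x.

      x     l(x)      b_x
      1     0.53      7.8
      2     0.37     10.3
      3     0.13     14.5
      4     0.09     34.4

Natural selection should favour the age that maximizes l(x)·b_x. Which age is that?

Expected offspring if breeding at age x = l(x) × b_x:
  age 1: 0.53 × 7.8 = 4.134
  age 2: 0.37 × 10.3 = 3.811
  age 3: 0.13 × 14.5 = 1.885
  age 4: 0.09 × 34.4 = 3.096
Maximum at age 1 (4.134).

1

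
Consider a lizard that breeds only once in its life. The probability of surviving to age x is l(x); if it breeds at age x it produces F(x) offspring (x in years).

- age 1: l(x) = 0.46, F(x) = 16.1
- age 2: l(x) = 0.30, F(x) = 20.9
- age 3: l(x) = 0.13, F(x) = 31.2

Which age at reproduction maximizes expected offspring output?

Expected offspring if breeding at age x = l(x) × F(x):
  age 1: 0.46 × 16.1 = 7.406
  age 2: 0.30 × 20.9 = 6.270
  age 3: 0.13 × 31.2 = 4.056
Maximum at age 1 (7.406).

1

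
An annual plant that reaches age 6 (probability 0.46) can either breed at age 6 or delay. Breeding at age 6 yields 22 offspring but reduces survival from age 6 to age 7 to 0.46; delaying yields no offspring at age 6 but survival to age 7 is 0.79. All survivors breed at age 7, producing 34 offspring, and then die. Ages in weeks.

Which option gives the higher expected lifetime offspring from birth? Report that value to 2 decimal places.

breed at age 6: R₀ = 0.46 × (22 + 0.46 × 34) = 0.46 × 37.6400 = 17.3144
delay to age 7: R₀ = 0.46 × (0.79 × 34) = 0.46 × 26.8600 = 12.3556
Higher: breed at age 6 (17.3144).

17.31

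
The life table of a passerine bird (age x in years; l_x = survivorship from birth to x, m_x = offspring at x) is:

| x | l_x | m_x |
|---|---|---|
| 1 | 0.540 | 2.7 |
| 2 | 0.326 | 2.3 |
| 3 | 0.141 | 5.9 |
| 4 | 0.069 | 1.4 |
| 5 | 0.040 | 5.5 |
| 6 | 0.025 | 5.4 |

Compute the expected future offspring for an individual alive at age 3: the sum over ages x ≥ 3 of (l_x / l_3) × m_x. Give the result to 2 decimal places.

l_3 = 0.141. Conditional survival from age 3 to x is l_x / l_3.
  x=3: (0.141/0.141) × 5.9 = 5.9000
  x=4: (0.069/0.141) × 1.4 = 0.6851
  x=5: (0.040/0.141) × 5.5 = 1.5603
  x=6: (0.025/0.141) × 5.4 = 0.9574
Sum = 5.9000 + 0.6851 + 1.5603 + 0.9574 = 9.1028

9.10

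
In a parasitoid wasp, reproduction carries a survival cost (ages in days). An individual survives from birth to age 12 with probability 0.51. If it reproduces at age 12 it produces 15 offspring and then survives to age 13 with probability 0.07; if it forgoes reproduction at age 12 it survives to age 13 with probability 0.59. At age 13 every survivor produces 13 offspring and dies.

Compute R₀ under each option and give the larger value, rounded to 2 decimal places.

8.11

breed at age 12: R₀ = 0.51 × (15 + 0.07 × 13) = 0.51 × 15.9100 = 8.1141
delay to age 13: R₀ = 0.51 × (0.59 × 13) = 0.51 × 7.6700 = 3.9117
Higher: breed at age 12 (8.1141).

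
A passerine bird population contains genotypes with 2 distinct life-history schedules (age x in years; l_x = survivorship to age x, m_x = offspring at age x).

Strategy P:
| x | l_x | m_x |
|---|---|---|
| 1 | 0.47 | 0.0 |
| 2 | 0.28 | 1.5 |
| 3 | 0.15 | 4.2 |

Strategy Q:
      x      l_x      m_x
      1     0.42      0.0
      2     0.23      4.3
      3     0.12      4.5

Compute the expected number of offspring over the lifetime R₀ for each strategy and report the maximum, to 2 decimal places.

Strategy P: R₀ = 0.47×0.0 + 0.28×1.5 + 0.15×4.2 = 1.0500
Strategy Q: R₀ = 0.42×0.0 + 0.23×4.3 + 0.12×4.5 = 1.5290
Highest R₀: strategy Q with 1.5290.

1.53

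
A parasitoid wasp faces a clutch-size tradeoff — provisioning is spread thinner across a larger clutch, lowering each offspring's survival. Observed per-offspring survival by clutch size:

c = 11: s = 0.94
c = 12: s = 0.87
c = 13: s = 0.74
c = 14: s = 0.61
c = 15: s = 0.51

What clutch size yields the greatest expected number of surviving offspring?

Expected surviving offspring = c × s(c):
  c=11: 11 × 0.94 = 10.340
  c=12: 12 × 0.87 = 10.440
  c=13: 13 × 0.74 = 9.620
  c=14: 14 × 0.61 = 8.540
  c=15: 15 × 0.51 = 7.650
Maximum at c = 12 (10.440 surviving offspring).

12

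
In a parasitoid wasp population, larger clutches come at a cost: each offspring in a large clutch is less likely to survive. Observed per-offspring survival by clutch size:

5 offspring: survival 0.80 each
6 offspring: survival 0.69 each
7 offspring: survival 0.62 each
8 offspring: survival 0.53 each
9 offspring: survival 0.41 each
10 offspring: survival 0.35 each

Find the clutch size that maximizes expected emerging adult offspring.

7

Expected emerging adult offspring = c × s(c):
  c=5: 5 × 0.80 = 4.000
  c=6: 6 × 0.69 = 4.140
  c=7: 7 × 0.62 = 4.340
  c=8: 8 × 0.53 = 4.240
  c=9: 9 × 0.41 = 3.690
  c=10: 10 × 0.35 = 3.500
Maximum at c = 7 (4.340 emerging adult offspring).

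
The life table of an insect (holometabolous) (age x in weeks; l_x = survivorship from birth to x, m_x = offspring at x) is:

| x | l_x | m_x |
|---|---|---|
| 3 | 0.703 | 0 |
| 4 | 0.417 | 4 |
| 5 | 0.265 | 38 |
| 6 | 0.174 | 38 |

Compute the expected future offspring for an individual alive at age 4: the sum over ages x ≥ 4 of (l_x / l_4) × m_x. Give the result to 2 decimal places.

l_4 = 0.417. Conditional survival from age 4 to x is l_x / l_4.
  x=4: (0.417/0.417) × 4 = 4.0000
  x=5: (0.265/0.417) × 38 = 24.1487
  x=6: (0.174/0.417) × 38 = 15.8561
Sum = 4.0000 + 24.1487 + 15.8561 = 44.0048

44.00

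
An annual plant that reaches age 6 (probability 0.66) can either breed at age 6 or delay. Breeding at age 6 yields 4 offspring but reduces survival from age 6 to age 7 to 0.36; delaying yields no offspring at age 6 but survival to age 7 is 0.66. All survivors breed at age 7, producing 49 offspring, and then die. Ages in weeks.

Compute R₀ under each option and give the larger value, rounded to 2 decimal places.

breed at age 6: R₀ = 0.66 × (4 + 0.36 × 49) = 0.66 × 21.6400 = 14.2824
delay to age 7: R₀ = 0.66 × (0.66 × 49) = 0.66 × 32.3400 = 21.3444
Higher: delay to age 7 (21.3444).

21.34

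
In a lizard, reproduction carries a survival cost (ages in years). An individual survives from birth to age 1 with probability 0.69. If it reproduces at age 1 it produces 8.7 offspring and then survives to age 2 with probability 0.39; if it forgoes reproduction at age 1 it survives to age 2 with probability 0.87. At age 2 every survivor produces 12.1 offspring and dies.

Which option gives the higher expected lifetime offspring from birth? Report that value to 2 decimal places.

breed at age 1: R₀ = 0.69 × (8.7 + 0.39 × 12.1) = 0.69 × 13.4190 = 9.2591
delay to age 2: R₀ = 0.69 × (0.87 × 12.1) = 0.69 × 10.5270 = 7.2636
Higher: breed at age 1 (9.2591).

9.26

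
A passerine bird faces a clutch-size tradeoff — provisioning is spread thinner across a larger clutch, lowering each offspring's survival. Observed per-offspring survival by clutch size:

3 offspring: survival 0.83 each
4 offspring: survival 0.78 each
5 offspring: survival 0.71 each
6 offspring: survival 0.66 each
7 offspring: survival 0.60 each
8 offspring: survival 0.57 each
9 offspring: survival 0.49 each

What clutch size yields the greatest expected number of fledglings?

8

Expected fledglings = c × s(c):
  c=3: 3 × 0.83 = 2.490
  c=4: 4 × 0.78 = 3.120
  c=5: 5 × 0.71 = 3.550
  c=6: 6 × 0.66 = 3.960
  c=7: 7 × 0.60 = 4.200
  c=8: 8 × 0.57 = 4.560
  c=9: 9 × 0.49 = 4.410
Maximum at c = 8 (4.560 fledglings).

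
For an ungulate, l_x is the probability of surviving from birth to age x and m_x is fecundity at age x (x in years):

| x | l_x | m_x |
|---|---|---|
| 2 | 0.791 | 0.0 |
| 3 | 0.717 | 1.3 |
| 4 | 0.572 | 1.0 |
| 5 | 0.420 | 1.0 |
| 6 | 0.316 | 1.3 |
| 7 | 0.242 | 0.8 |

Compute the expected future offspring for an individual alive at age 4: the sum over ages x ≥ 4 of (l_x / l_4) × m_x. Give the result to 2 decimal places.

l_4 = 0.572. Conditional survival from age 4 to x is l_x / l_4.
  x=4: (0.572/0.572) × 1.0 = 1.0000
  x=5: (0.420/0.572) × 1.0 = 0.7343
  x=6: (0.316/0.572) × 1.3 = 0.7182
  x=7: (0.242/0.572) × 0.8 = 0.3385
Sum = 1.0000 + 0.7343 + 0.7182 + 0.3385 = 2.7909

2.79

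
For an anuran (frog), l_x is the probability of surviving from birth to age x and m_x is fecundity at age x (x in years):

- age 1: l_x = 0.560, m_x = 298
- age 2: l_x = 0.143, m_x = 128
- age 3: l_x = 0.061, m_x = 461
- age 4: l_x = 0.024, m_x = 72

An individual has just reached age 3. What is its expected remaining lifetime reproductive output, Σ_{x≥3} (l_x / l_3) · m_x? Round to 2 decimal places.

l_3 = 0.061. Conditional survival from age 3 to x is l_x / l_3.
  x=3: (0.061/0.061) × 461 = 461.0000
  x=4: (0.024/0.061) × 72 = 28.3279
Sum = 461.0000 + 28.3279 = 489.3279

489.33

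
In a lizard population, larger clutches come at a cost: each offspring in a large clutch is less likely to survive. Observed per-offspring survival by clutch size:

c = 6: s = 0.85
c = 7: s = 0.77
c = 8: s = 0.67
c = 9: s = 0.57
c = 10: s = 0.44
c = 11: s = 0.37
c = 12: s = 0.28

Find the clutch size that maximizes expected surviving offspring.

Expected surviving offspring = c × s(c):
  c=6: 6 × 0.85 = 5.100
  c=7: 7 × 0.77 = 5.390
  c=8: 8 × 0.67 = 5.360
  c=9: 9 × 0.57 = 5.130
  c=10: 10 × 0.44 = 4.400
  c=11: 11 × 0.37 = 4.070
  c=12: 12 × 0.28 = 3.360
Maximum at c = 7 (5.390 surviving offspring).

7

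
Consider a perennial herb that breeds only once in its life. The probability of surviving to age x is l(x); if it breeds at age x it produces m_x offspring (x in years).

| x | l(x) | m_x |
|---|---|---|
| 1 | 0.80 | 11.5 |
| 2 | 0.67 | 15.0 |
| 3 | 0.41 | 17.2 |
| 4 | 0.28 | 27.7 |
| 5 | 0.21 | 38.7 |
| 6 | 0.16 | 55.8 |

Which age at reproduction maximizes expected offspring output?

Expected offspring if breeding at age x = l(x) × m_x:
  age 1: 0.80 × 11.5 = 9.200
  age 2: 0.67 × 15.0 = 10.050
  age 3: 0.41 × 17.2 = 7.052
  age 4: 0.28 × 27.7 = 7.756
  age 5: 0.21 × 38.7 = 8.127
  age 6: 0.16 × 55.8 = 8.928
Maximum at age 2 (10.050).

2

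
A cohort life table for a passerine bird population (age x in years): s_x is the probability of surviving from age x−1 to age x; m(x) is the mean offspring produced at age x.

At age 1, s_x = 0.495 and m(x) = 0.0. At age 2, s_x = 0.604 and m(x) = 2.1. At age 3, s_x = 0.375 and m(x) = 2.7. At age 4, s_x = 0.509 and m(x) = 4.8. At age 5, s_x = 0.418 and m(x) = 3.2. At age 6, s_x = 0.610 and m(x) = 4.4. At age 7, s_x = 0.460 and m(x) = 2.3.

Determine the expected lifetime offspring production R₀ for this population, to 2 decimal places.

Survivorship from birth: l_x = s_1·s_2·…·s_x.
  l_1 = 0.49500
  l_2 = 0.29898
  l_3 = 0.11212
  l_4 = 0.05707
  l_5 = 0.02385
  l_6 = 0.01455
  l_7 = 0.00669
R₀ = Σ l_x m(x):
  age 1: 0.49500 × 0.0 = 0.0000
  age 2: 0.29898 × 2.1 = 0.6279
  age 3: 0.11212 × 2.7 = 0.3027
  age 4: 0.05707 × 4.8 = 0.2739
  age 5: 0.02385 × 3.2 = 0.0763
  age 6: 0.01455 × 4.4 = 0.0640
  age 7: 0.00669 × 2.3 = 0.0154
R₀ = 0.0000 + 0.6279 + 0.3027 + 0.2739 + 0.0763 + 0.0640 + 0.0154 = 1.3602

1.36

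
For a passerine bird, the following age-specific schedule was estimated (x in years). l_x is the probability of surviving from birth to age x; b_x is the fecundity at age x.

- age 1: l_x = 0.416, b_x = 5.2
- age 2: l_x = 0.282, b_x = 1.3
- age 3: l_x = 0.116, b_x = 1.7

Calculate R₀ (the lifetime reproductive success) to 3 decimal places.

2.727

R₀ = Σ l_x b_x:
  age 1: 0.416 × 5.2 = 2.1632
  age 2: 0.282 × 1.3 = 0.3666
  age 3: 0.116 × 1.7 = 0.1972
R₀ = 2.1632 + 0.3666 + 0.1972 = 2.7270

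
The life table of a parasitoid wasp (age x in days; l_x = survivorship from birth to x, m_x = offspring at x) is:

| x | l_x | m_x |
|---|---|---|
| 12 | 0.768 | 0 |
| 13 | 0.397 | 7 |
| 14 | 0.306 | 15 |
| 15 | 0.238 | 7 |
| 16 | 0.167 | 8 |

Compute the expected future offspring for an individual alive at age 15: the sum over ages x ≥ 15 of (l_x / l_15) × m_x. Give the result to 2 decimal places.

l_15 = 0.238. Conditional survival from age 15 to x is l_x / l_15.
  x=15: (0.238/0.238) × 7 = 7.0000
  x=16: (0.167/0.238) × 8 = 5.6134
Sum = 7.0000 + 5.6134 = 12.6134

12.61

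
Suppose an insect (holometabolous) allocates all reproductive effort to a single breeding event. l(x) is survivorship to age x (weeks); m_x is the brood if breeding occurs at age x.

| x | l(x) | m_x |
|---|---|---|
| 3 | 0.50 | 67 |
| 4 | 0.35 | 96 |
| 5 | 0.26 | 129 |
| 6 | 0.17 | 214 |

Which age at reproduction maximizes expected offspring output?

6

Expected offspring if breeding at age x = l(x) × m_x:
  age 3: 0.50 × 67 = 33.500
  age 4: 0.35 × 96 = 33.600
  age 5: 0.26 × 129 = 33.540
  age 6: 0.17 × 214 = 36.380
Maximum at age 6 (36.380).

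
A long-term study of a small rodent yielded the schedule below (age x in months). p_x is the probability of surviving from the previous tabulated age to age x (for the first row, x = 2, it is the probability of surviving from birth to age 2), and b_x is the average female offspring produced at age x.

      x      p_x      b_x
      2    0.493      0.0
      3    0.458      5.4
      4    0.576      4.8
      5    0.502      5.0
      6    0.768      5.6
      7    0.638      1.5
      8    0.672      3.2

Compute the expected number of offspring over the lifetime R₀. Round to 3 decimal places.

2.568

Survivorship from birth: l_x = p_2·p_3·…·p_x.
  l_2 = 0.49300
  l_3 = 0.22579
  l_4 = 0.13006
  l_5 = 0.06529
  l_6 = 0.05014
  l_7 = 0.03199
  l_8 = 0.02150
R₀ = Σ l_x b_x:
  age 2: 0.49300 × 0.0 = 0.0000
  age 3: 0.22579 × 5.4 = 1.2193
  age 4: 0.13006 × 4.8 = 0.6243
  age 5: 0.06529 × 5.0 = 0.3265
  age 6: 0.05014 × 5.6 = 0.2808
  age 7: 0.03199 × 1.5 = 0.0480
  age 8: 0.02150 × 3.2 = 0.0688
R₀ = 0.0000 + 1.2193 + 0.6243 + 0.3265 + 0.2808 + 0.0480 + 0.0688 = 2.5676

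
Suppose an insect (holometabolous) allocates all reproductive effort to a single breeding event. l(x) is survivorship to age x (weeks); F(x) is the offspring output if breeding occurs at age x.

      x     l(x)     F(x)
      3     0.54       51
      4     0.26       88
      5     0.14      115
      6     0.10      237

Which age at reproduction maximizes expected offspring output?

Expected offspring if breeding at age x = l(x) × F(x):
  age 3: 0.54 × 51 = 27.540
  age 4: 0.26 × 88 = 22.880
  age 5: 0.14 × 115 = 16.100
  age 6: 0.10 × 237 = 23.700
Maximum at age 3 (27.540).

3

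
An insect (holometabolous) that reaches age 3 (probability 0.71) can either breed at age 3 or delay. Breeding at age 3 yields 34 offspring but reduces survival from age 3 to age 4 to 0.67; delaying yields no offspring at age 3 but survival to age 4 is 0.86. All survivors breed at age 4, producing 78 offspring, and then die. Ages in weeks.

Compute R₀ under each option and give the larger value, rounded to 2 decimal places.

breed at age 3: R₀ = 0.71 × (34 + 0.67 × 78) = 0.71 × 86.2600 = 61.2446
delay to age 4: R₀ = 0.71 × (0.86 × 78) = 0.71 × 67.0800 = 47.6268
Higher: breed at age 3 (61.2446).

61.24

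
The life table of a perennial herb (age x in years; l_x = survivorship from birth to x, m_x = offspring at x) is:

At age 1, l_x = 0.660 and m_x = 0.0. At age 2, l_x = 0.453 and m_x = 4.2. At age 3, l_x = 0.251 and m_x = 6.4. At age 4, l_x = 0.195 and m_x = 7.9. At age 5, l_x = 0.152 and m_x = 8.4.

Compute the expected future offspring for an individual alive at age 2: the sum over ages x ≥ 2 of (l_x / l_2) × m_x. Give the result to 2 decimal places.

l_2 = 0.453. Conditional survival from age 2 to x is l_x / l_2.
  x=2: (0.453/0.453) × 4.2 = 4.2000
  x=3: (0.251/0.453) × 6.4 = 3.5461
  x=4: (0.195/0.453) × 7.9 = 3.4007
  x=5: (0.152/0.453) × 8.4 = 2.8185
Sum = 4.2000 + 3.5461 + 3.4007 + 2.8185 = 13.9653

13.97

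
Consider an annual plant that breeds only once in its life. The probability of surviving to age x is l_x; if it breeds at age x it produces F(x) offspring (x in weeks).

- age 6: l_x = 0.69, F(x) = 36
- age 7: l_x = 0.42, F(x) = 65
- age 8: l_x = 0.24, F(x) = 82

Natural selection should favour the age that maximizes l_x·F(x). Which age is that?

Expected offspring if breeding at age x = l_x × F(x):
  age 6: 0.69 × 36 = 24.840
  age 7: 0.42 × 65 = 27.300
  age 8: 0.24 × 82 = 19.680
Maximum at age 7 (27.300).

7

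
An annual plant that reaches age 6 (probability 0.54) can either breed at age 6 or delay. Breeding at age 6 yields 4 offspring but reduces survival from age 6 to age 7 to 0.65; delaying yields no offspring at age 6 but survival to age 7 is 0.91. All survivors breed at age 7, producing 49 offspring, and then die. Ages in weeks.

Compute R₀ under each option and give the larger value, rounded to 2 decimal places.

breed at age 6: R₀ = 0.54 × (4 + 0.65 × 49) = 0.54 × 35.8500 = 19.3590
delay to age 7: R₀ = 0.54 × (0.91 × 49) = 0.54 × 44.5900 = 24.0786
Higher: delay to age 7 (24.0786).

24.08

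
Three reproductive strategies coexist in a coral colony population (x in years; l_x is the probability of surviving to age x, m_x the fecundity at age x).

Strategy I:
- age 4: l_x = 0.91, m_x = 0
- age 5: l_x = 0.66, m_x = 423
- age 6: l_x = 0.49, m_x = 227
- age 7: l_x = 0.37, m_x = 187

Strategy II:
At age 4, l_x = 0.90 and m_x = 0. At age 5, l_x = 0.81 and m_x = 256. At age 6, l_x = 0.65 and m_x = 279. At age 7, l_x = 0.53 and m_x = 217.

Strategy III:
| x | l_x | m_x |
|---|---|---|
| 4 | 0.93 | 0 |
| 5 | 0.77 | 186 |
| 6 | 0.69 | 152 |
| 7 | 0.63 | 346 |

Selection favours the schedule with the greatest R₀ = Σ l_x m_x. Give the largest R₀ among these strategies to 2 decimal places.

503.72

Strategy I: R₀ = 0.91×0 + 0.66×423 + 0.49×227 + 0.37×187 = 459.6000
Strategy II: R₀ = 0.90×0 + 0.81×256 + 0.65×279 + 0.53×217 = 503.7200
Strategy III: R₀ = 0.93×0 + 0.77×186 + 0.69×152 + 0.63×346 = 466.0800
Highest R₀: strategy II with 503.7200.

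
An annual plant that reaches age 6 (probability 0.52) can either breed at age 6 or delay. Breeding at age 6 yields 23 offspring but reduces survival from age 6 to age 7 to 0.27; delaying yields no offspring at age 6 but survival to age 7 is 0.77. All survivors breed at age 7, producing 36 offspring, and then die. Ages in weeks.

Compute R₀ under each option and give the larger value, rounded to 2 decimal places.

breed at age 6: R₀ = 0.52 × (23 + 0.27 × 36) = 0.52 × 32.7200 = 17.0144
delay to age 7: R₀ = 0.52 × (0.77 × 36) = 0.52 × 27.7200 = 14.4144
Higher: breed at age 6 (17.0144).

17.01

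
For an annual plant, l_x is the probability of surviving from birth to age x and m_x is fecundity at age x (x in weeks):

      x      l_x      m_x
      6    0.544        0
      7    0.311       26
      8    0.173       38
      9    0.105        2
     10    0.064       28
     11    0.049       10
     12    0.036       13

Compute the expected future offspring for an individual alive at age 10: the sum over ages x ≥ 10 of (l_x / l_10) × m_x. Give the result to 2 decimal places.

l_10 = 0.064. Conditional survival from age 10 to x is l_x / l_10.
  x=10: (0.064/0.064) × 28 = 28.0000
  x=11: (0.049/0.064) × 10 = 7.6562
  x=12: (0.036/0.064) × 13 = 7.3125
Sum = 28.0000 + 7.6562 + 7.3125 = 42.9688

42.97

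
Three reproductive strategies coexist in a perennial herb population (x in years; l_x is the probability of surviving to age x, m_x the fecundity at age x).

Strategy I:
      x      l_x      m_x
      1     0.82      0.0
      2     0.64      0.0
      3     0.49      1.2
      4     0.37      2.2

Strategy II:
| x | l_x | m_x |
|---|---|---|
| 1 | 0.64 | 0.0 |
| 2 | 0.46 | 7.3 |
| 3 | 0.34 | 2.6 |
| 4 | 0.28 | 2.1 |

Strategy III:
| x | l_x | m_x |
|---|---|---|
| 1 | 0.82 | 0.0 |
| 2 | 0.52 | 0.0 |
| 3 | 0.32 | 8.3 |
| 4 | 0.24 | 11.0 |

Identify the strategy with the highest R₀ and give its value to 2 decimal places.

Strategy I: R₀ = 0.82×0.0 + 0.64×0.0 + 0.49×1.2 + 0.37×2.2 = 1.4020
Strategy II: R₀ = 0.64×0.0 + 0.46×7.3 + 0.34×2.6 + 0.28×2.1 = 4.8300
Strategy III: R₀ = 0.82×0.0 + 0.52×0.0 + 0.32×8.3 + 0.24×11.0 = 5.2960
Highest R₀: strategy III with 5.2960.

5.30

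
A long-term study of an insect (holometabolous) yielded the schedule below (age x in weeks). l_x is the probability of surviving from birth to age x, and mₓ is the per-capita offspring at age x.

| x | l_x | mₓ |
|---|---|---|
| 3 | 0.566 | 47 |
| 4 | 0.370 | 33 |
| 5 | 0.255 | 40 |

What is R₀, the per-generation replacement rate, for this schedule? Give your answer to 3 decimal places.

R₀ = Σ l_x mₓ:
  age 3: 0.566 × 47 = 26.6020
  age 4: 0.370 × 33 = 12.2100
  age 5: 0.255 × 40 = 10.2000
R₀ = 26.6020 + 12.2100 + 10.2000 = 49.0120

49.012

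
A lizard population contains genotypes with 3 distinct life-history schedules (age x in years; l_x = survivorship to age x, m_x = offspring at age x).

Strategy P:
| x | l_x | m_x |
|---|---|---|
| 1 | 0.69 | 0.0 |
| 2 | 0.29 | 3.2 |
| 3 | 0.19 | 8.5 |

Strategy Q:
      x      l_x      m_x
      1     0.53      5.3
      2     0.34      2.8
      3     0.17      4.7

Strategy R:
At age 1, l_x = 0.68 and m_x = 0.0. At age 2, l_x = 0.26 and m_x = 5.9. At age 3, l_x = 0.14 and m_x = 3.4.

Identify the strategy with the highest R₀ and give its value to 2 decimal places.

Strategy P: R₀ = 0.69×0.0 + 0.29×3.2 + 0.19×8.5 = 2.5430
Strategy Q: R₀ = 0.53×5.3 + 0.34×2.8 + 0.17×4.7 = 4.5600
Strategy R: R₀ = 0.68×0.0 + 0.26×5.9 + 0.14×3.4 = 2.0100
Highest R₀: strategy Q with 4.5600.

4.56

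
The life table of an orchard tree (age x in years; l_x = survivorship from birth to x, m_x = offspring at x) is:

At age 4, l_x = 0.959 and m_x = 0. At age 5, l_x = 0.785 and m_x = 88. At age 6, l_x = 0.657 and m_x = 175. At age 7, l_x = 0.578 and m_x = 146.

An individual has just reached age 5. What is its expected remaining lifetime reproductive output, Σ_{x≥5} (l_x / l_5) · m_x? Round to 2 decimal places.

l_5 = 0.785. Conditional survival from age 5 to x is l_x / l_5.
  x=5: (0.785/0.785) × 88 = 88.0000
  x=6: (0.657/0.785) × 175 = 146.4650
  x=7: (0.578/0.785) × 146 = 107.5006
Sum = 88.0000 + 146.4650 + 107.5006 = 341.9656

341.97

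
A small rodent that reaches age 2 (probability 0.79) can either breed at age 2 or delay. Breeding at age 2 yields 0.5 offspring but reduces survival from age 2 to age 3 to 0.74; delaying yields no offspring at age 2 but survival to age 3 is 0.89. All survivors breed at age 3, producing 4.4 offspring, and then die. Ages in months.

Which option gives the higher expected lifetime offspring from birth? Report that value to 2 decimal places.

breed at age 2: R₀ = 0.79 × (0.5 + 0.74 × 4.4) = 0.79 × 3.7560 = 2.9672
delay to age 3: R₀ = 0.79 × (0.89 × 4.4) = 0.79 × 3.9160 = 3.0936
Higher: delay to age 3 (3.0936).

3.09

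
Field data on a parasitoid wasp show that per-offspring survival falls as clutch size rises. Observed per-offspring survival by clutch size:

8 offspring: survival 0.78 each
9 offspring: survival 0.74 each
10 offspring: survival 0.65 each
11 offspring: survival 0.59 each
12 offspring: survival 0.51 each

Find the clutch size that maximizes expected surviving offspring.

Expected surviving offspring = c × s(c):
  c=8: 8 × 0.78 = 6.240
  c=9: 9 × 0.74 = 6.660
  c=10: 10 × 0.65 = 6.500
  c=11: 11 × 0.59 = 6.490
  c=12: 12 × 0.51 = 6.120
Maximum at c = 9 (6.660 surviving offspring).

9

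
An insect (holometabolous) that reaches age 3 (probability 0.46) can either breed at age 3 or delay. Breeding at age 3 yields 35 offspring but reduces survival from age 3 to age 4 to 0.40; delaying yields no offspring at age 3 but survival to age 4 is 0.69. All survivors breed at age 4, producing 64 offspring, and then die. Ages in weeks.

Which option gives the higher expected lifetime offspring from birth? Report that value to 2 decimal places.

27.88

breed at age 3: R₀ = 0.46 × (35 + 0.40 × 64) = 0.46 × 60.6000 = 27.8760
delay to age 4: R₀ = 0.46 × (0.69 × 64) = 0.46 × 44.1600 = 20.3136
Higher: breed at age 3 (27.8760).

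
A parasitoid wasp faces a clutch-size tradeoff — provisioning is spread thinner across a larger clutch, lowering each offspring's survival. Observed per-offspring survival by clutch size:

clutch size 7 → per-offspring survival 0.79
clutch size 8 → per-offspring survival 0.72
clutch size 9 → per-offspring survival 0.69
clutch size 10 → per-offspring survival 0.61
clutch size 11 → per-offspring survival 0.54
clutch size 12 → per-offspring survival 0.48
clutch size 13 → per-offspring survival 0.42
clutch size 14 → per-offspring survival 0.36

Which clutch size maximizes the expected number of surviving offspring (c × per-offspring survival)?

9

Expected surviving offspring = c × s(c):
  c=7: 7 × 0.79 = 5.530
  c=8: 8 × 0.72 = 5.760
  c=9: 9 × 0.69 = 6.210
  c=10: 10 × 0.61 = 6.100
  c=11: 11 × 0.54 = 5.940
  c=12: 12 × 0.48 = 5.760
  c=13: 13 × 0.42 = 5.460
  c=14: 14 × 0.36 = 5.040
Maximum at c = 9 (6.210 surviving offspring).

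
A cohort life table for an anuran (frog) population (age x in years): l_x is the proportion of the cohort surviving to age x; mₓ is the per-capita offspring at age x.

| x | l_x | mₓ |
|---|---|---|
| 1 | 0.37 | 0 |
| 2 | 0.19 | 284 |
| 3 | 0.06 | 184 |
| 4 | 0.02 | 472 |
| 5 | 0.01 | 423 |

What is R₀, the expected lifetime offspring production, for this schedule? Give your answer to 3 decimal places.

R₀ = Σ l_x mₓ:
  age 1: 0.37 × 0 = 0.0000
  age 2: 0.19 × 284 = 53.9600
  age 3: 0.06 × 184 = 11.0400
  age 4: 0.02 × 472 = 9.4400
  age 5: 0.01 × 423 = 4.2300
R₀ = 0.0000 + 53.9600 + 11.0400 + 9.4400 + 4.2300 = 78.6700

78.670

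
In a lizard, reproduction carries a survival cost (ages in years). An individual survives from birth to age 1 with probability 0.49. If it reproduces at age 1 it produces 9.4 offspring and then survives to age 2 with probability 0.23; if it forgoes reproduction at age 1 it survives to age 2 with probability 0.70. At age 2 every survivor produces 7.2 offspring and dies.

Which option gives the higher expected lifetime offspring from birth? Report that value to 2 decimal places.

5.42

breed at age 1: R₀ = 0.49 × (9.4 + 0.23 × 7.2) = 0.49 × 11.0560 = 5.4174
delay to age 2: R₀ = 0.49 × (0.70 × 7.2) = 0.49 × 5.0400 = 2.4696
Higher: breed at age 1 (5.4174).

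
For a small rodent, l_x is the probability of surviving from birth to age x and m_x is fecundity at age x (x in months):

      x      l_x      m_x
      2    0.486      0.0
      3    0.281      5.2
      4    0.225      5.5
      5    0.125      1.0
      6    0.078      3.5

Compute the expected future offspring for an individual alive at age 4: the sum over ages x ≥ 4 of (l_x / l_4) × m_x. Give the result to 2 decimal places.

l_4 = 0.225. Conditional survival from age 4 to x is l_x / l_4.
  x=4: (0.225/0.225) × 5.5 = 5.5000
  x=5: (0.125/0.225) × 1.0 = 0.5556
  x=6: (0.078/0.225) × 3.5 = 1.2133
Sum = 5.5000 + 0.5556 + 1.2133 = 7.2689

7.27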